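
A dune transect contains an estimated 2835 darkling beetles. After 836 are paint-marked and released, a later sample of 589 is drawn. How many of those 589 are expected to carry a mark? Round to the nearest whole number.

Expected recaptures E[R] = M·C / N.
E[R] = 836 × 589 / 2835 = 492404 / 2835 ≈ 173.7 → 174

expected recaptures ≈ 174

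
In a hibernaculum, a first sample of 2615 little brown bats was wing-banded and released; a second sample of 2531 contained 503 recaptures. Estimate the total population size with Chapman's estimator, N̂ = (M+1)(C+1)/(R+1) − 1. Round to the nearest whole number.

N ≈ 13,141

N̂ = (2615+1)(2531+1)/(503+1) − 1 = 2616·2532/504 − 1
= 6623712/504 − 1 ≈ 13142.3 − 1 ≈ 13141.3 → 13141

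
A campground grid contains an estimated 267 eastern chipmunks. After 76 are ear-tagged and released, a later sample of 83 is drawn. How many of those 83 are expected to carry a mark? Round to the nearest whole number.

Expected recaptures E[R] = M·C / N.
E[R] = 76 × 83 / 267 = 6308 / 267 ≈ 23.6 → 24

expected recaptures ≈ 24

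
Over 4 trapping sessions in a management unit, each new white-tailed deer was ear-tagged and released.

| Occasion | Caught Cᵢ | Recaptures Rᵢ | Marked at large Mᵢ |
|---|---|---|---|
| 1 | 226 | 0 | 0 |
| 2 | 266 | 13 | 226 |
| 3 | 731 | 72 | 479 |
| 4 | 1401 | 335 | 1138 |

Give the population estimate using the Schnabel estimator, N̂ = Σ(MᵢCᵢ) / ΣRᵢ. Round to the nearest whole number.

N ≈ 4773

Σ MᵢCᵢ = 0·226 + 226·266 + 479·731 + 1138·1401 = 0 + 60116 + 350149 + 1594338 = 2004603
Σ Rᵢ = 0 + 13 + 72 + 335 = 420
N̂ = 2004603 / 420 ≈ 4772.9 → 4773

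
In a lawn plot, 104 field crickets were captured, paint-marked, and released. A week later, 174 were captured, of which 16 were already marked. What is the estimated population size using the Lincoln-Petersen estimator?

N = 1131

N = (104 × 174) / 16 = 18096 / 16 = 1131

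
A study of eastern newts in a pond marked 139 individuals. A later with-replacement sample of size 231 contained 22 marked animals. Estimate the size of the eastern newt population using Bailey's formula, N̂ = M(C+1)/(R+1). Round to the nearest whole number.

N̂ = 139·(231+1)/(22+1) = 139·232/23 = 32248/23 ≈ 1402.1 → 1402

N ≈ 1402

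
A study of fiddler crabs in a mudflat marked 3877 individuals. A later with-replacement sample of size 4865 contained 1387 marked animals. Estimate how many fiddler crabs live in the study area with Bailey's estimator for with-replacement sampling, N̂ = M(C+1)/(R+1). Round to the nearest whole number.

N̂ = 3877·(4865+1)/(1387+1) = 3877·4866/1388 = 18865482/1388 ≈ 13591.8 → 13592

N ≈ 13,592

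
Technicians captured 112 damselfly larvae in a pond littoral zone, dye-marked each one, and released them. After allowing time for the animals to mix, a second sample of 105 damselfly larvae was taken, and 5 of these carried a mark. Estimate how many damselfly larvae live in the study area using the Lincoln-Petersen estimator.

The marked fraction in the recapture sample should equal the marked fraction in the population: 5/105 = 112/N.
N = (112 × 105) / 5 = 11760 / 5 = 2352

N = 2352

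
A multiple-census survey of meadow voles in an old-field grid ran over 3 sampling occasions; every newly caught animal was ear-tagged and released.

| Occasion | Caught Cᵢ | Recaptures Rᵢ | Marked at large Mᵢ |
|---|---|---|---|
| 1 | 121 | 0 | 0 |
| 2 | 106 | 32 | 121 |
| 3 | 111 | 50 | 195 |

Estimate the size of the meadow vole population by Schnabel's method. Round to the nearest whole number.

N ≈ 420

Σ MᵢCᵢ = 0·121 + 121·106 + 195·111 = 0 + 12826 + 21645 = 34471
Σ Rᵢ = 0 + 32 + 50 = 82
N̂ = 34471 / 82 ≈ 420.4 → 420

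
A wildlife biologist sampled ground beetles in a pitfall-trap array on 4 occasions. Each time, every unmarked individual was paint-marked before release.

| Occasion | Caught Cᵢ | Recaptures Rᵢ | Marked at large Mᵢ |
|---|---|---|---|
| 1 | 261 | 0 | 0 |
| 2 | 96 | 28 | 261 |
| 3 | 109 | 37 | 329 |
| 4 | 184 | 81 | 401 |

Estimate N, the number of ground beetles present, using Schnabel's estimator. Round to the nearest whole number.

Σ MᵢCᵢ = 0·261 + 261·96 + 329·109 + 401·184 = 0 + 25056 + 35861 + 73784 = 134701
Σ Rᵢ = 0 + 28 + 37 + 81 = 146
N̂ = 134701 / 146 ≈ 922.6 → 923

N ≈ 923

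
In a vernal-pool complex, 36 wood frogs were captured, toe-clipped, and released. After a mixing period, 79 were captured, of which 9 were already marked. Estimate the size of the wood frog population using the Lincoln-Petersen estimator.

The marked fraction in the recapture sample should equal the marked fraction in the population: 9/79 = 36/N.
N = (36 × 79) / 9 = 2844 / 9 = 316

N = 316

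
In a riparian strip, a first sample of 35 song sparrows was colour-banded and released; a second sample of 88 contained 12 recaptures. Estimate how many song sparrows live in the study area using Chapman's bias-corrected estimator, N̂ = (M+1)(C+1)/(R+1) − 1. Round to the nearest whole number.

N ≈ 245

N̂ = (35+1)(88+1)/(12+1) − 1 = 36·89/13 − 1
= 3204/13 − 1 ≈ 246.46 − 1 ≈ 245.46 → 245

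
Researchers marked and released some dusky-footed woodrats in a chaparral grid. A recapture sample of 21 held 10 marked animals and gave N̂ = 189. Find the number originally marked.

From N = M·C/R: M = N·R / C = 189·10 / 21 = 1890 / 21 = 90.

M = 90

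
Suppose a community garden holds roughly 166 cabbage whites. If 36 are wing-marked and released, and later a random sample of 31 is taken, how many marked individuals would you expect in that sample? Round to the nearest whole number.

Expected recaptures E[R] = M·C / N.
E[R] = 36 × 31 / 166 = 1116 / 166 ≈ 6.7 → 7

expected recaptures ≈ 7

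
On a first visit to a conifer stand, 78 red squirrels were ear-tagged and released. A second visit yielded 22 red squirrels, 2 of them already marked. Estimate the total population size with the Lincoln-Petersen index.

N = 858

If marked individuals mix randomly, R/C ≈ M/N, giving N ≈ M·C/R.
N = (78 × 22) / 2 = 1716 / 2 = 858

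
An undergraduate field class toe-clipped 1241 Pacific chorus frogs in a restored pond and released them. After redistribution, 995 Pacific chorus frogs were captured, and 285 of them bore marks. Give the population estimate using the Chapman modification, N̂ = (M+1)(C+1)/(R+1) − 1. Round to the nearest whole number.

N̂ = (1241+1)(995+1)/(285+1) − 1 = 1242·996/286 − 1
= 1237032/286 − 1 ≈ 4325.3 − 1 ≈ 4324.3 → 4324

N ≈ 4324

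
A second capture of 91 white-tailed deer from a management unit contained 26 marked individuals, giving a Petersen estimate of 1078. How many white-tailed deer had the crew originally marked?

M = 308

From N = M·C/R: M = N·R / C = 1078·26 / 91 = 28028 / 91 = 308.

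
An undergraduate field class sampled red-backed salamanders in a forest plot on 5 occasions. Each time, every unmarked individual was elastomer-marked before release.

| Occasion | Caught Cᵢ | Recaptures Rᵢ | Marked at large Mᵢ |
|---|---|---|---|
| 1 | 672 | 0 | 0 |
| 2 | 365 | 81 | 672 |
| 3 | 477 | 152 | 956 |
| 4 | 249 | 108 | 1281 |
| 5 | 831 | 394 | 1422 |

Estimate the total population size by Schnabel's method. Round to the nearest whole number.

N ≈ 2996

Σ MᵢCᵢ = 0·672 + 672·365 + 956·477 + 1281·249 + 1422·831 = 0 + 245280 + 456012 + 318969 + 1181682 = 2201943
Σ Rᵢ = 0 + 81 + 152 + 108 + 394 = 735
N̂ = 2201943 / 735 ≈ 2995.8 → 2996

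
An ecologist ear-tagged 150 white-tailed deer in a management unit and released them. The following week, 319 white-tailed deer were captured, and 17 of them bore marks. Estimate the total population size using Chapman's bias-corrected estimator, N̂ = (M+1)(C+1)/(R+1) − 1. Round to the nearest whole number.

N ≈ 2683

N̂ = (150+1)(319+1)/(17+1) − 1 = 151·320/18 − 1
= 48320/18 − 1 ≈ 2684.4 − 1 ≈ 2683.4 → 2683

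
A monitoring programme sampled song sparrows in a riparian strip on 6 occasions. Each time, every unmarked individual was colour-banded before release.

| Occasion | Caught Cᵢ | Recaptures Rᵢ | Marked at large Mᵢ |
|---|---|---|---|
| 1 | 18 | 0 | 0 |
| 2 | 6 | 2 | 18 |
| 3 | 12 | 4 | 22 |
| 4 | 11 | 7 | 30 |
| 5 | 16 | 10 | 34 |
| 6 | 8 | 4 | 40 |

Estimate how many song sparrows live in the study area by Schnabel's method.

Σ MᵢCᵢ = 0·18 + 18·6 + 22·12 + 30·11 + 34·16 + 40·8 = 0 + 108 + 264 + 330 + 544 + 320 = 1566
Σ Rᵢ = 0 + 2 + 4 + 7 + 10 + 4 = 27
N̂ = 1566 / 27 = 58

N = 58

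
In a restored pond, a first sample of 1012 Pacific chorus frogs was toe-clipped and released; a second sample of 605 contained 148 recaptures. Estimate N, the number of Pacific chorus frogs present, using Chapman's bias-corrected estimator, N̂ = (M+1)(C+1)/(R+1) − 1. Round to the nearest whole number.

N ≈ 4119

N̂ = (1012+1)(605+1)/(148+1) − 1 = 1013·606/149 − 1
= 613878/149 − 1 ≈ 4120.0 − 1 ≈ 4119.0 → 4119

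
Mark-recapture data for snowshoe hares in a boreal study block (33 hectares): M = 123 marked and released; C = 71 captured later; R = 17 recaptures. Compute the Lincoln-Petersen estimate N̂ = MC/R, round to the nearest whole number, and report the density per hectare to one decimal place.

N̂ = 123·71/17 = 8733/17 ≈ 513.7 → 514
Density = N̂ / area = 514 / 33 ≈ 15.58 → 15.6 per hectare

density ≈ 15.6 snowshoe hares per hectare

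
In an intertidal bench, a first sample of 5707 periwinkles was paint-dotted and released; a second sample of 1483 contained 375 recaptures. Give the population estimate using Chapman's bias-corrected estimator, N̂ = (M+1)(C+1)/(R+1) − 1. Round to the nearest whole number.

N ≈ 22,527

N̂ = (5707+1)(1483+1)/(375+1) − 1 = 5708·1484/376 − 1
= 8470672/376 − 1 ≈ 22528.4 − 1 ≈ 22527.4 → 22527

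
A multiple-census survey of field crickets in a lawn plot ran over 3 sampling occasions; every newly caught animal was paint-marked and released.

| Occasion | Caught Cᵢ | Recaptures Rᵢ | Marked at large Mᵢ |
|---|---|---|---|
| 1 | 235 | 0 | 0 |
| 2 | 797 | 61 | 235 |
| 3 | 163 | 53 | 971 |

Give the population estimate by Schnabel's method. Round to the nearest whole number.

Σ MᵢCᵢ = 0·235 + 235·797 + 971·163 = 0 + 187295 + 158273 = 345568
Σ Rᵢ = 0 + 61 + 53 = 114
N̂ = 345568 / 114 ≈ 3031.3 → 3031

N ≈ 3031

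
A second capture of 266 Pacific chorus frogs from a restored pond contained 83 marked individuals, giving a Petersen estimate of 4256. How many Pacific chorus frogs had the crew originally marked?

From N = M·C/R: M = N·R / C = 4256·83 / 266 = 353248 / 266 = 1328.

M = 1328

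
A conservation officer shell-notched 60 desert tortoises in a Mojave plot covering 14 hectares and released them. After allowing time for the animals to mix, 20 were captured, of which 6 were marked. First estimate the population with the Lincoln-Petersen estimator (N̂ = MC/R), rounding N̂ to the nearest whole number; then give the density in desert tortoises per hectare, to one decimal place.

density ≈ 14.3 desert tortoises per hectare

N̂ = 60·20/6 = 1200/6 = 200
Density = N̂ / area = 200 / 14 ≈ 14.29 → 14.3 per hectare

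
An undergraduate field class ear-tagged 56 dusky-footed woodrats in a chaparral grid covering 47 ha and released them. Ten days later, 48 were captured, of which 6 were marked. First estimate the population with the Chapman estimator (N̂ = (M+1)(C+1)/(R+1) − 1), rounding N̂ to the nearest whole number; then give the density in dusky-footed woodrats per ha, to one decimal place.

density ≈ 8.5 dusky-footed woodrats per ha

N̂ = 57·49/7 − 1 = 2793/7 − 1 = 398
Density = N̂ / area = 398 / 47 ≈ 8.47 → 8.5 per ha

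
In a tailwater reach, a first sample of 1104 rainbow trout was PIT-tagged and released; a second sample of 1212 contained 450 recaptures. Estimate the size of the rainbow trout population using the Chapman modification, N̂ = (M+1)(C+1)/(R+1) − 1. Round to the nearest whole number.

N ≈ 2971

N̂ = (1104+1)(1212+1)/(450+1) − 1 = 1105·1213/451 − 1
= 1340365/451 − 1 ≈ 2972.0 − 1 ≈ 2971.0 → 2971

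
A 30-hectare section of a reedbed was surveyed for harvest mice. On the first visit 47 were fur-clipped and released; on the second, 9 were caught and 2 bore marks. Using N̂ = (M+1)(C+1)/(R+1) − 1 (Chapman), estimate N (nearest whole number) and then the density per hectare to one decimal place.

N̂ = 48·10/3 − 1 = 480/3 − 1 = 159
Density = N̂ / area = 159 / 30 ≈ 5.30 → 5.3 per hectare

density ≈ 5.3 harvest mice per hectare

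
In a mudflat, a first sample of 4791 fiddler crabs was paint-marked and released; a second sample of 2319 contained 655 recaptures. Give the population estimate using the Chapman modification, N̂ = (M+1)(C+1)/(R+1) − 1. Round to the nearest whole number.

N̂ = (4791+1)(2319+1)/(655+1) − 1 = 4792·2320/656 − 1
= 11117440/656 − 1 ≈ 16947.3 − 1 ≈ 16946.3 → 16946

N ≈ 16,946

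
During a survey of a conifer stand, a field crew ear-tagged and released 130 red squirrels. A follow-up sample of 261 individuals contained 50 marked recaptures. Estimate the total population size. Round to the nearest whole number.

The marked fraction in the recapture sample should equal the marked fraction in the population: 50/261 = 130/N.
N = (130 × 261) / 50 = 33930 / 50 ≈ 678.6 → 679

N ≈ 679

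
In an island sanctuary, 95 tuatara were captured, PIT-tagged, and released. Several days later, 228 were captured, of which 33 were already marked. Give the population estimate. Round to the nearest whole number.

N = (95 × 228) / 33 = 21660 / 33 ≈ 656.4 → 656

N ≈ 656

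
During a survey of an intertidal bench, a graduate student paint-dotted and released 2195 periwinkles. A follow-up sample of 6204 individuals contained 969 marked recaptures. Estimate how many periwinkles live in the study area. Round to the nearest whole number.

N ≈ 14,053

If marked individuals mix randomly, R/C ≈ M/N, giving N ≈ M·C/R.
N = (2195 × 6204) / 969 = 13617780 / 969 ≈ 14053.4 → 14053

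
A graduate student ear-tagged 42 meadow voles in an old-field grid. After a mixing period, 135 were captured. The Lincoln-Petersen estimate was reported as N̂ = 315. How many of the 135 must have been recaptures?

From N = M·C/R: R = M·C / N = 42·135 / 315 = 5670 / 315 = 18.

R = 18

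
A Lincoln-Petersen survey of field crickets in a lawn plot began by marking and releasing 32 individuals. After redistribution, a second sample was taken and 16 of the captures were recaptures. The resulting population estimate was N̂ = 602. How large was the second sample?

From N = M·C/R: C = N·R / M = 602·16 / 32 = 9632 / 32 = 301.

C = 301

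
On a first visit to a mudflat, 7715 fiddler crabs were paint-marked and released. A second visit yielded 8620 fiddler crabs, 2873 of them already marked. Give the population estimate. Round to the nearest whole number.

If marked individuals mix randomly, R/C ≈ M/N, giving N ≈ M·C/R.
N = (7715 × 8620) / 2873 = 66503300 / 2873 ≈ 23147.7 → 23148

N ≈ 23,148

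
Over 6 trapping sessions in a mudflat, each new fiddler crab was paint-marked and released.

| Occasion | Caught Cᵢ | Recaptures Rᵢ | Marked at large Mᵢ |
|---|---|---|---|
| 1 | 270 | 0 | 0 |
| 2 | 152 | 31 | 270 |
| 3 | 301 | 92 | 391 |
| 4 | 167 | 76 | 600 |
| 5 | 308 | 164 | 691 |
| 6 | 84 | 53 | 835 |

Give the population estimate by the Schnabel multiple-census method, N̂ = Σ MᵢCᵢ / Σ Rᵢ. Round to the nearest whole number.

Σ MᵢCᵢ = 0·270 + 270·152 + 391·301 + 600·167 + 691·308 + 835·84 = 0 + 41040 + 117691 + 100200 + 212828 + 70140 = 541899
Σ Rᵢ = 0 + 31 + 92 + 76 + 164 + 53 = 416
N̂ = 541899 / 416 ≈ 1302.6 → 1303

N ≈ 1303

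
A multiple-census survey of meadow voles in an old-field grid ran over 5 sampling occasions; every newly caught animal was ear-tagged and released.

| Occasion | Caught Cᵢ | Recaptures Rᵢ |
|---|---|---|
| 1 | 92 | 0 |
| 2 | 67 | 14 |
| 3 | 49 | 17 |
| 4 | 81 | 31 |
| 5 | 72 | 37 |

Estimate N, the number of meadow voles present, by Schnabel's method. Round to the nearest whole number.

N ≈ 444

Marked at large before each occasion: Mᵢ = Σⱼ<ᵢ (Cⱼ − Rⱼ) → M1=0, M2=92, M3=145, M4=177, M5=227
Σ MᵢCᵢ = 0·92 + 92·67 + 145·49 + 177·81 + 227·72 = 0 + 6164 + 7105 + 14337 + 16344 = 43950
Σ Rᵢ = 0 + 14 + 17 + 31 + 37 = 99
N̂ = 43950 / 99 ≈ 443.9 → 444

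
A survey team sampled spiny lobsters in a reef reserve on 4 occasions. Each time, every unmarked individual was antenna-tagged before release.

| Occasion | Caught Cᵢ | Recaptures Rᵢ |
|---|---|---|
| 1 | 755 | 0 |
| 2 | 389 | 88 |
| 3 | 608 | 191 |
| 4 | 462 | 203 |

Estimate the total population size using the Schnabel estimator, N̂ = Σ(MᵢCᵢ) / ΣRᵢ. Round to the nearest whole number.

N ≈ 3353

Marked at large before each occasion: Mᵢ = Σⱼ<ᵢ (Cⱼ − Rⱼ) → M1=0, M2=755, M3=1056, M4=1473
Σ MᵢCᵢ = 0·755 + 755·389 + 1056·608 + 1473·462 = 0 + 293695 + 642048 + 680526 = 1616269
Σ Rᵢ = 0 + 88 + 191 + 203 = 482
N̂ = 1616269 / 482 ≈ 3353.3 → 3353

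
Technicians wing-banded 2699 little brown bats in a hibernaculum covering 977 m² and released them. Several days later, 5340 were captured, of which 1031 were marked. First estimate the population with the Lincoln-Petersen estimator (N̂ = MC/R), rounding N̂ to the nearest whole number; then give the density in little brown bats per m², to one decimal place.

N̂ = 2699·5340/1031 = 14412660/1031 ≈ 13979.3 → 13979
Density = N̂ / area = 13979 / 977 ≈ 14.31 → 14.3 per m²

density ≈ 14.3 little brown bats per m²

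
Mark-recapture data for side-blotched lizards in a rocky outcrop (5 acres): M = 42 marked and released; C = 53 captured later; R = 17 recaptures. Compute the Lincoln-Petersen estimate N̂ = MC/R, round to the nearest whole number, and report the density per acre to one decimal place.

N̂ = 42·53/17 = 2226/17 ≈ 130.9 → 131
Density = N̂ / area = 131 / 5 ≈ 26.20 → 26.2 per acre

density ≈ 26.2 side-blotched lizards per acre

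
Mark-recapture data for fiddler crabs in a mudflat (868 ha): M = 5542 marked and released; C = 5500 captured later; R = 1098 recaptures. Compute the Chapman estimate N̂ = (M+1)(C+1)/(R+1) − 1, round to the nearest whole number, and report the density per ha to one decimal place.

density ≈ 32.0 fiddler crabs per ha

N̂ = 5543·5501/1099 − 1 = 30492043/1099 − 1 ≈ 27744.3 → 27744
Density = N̂ / area = 27744 / 868 ≈ 31.96 → 32.0 per ha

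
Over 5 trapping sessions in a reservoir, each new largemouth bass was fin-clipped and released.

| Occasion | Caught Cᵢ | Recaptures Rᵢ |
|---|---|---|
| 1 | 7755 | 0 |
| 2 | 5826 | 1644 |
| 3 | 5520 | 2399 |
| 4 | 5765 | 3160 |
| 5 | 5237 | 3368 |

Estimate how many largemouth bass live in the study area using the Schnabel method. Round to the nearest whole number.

Marked at large before each occasion: Mᵢ = Σⱼ<ᵢ (Cⱼ − Rⱼ) → M1=0, M2=7755, M3=11937, M4=15058, M5=17663
Σ MᵢCᵢ = 0·7755 + 7755·5826 + 11937·5520 + 15058·5765 + 17663·5237 = 0 + 45180630 + 65892240 + 86809370 + 92501131 = 290383371
Σ Rᵢ = 0 + 1644 + 2399 + 3160 + 3368 = 10571
N̂ = 290383371 / 10571 ≈ 27469.8 → 27470

N ≈ 27,470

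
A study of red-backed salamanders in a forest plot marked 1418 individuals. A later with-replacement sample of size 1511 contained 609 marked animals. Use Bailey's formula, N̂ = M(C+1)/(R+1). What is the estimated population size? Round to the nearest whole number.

N ≈ 3515

N̂ = 1418·(1511+1)/(609+1) = 1418·1512/610 = 2144016/610 ≈ 3514.8 → 3515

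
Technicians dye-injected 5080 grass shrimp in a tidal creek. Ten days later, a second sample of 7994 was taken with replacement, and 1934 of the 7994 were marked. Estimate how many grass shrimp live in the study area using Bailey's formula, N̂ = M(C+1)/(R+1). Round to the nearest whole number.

N ≈ 20,989

N̂ = 5080·(7994+1)/(1934+1) = 5080·7995/1935 = 40614600/1935 ≈ 20989.46 → 20989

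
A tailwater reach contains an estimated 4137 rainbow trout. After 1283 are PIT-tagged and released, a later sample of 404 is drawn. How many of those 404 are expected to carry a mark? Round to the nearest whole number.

expected recaptures ≈ 125

Expected recaptures E[R] = M·C / N.
E[R] = 1283 × 404 / 4137 = 518332 / 4137 ≈ 125.3 → 125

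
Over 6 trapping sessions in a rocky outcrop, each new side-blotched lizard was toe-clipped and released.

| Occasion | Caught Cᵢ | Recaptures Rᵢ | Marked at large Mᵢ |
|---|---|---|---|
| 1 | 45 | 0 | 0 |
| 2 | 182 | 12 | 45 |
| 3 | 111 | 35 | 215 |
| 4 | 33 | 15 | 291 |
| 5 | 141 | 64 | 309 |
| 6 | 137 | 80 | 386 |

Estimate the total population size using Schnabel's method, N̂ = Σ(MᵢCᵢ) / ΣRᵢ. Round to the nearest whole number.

N ≈ 670

Σ MᵢCᵢ = 0·45 + 45·182 + 215·111 + 291·33 + 309·141 + 386·137 = 0 + 8190 + 23865 + 9603 + 43569 + 52882 = 138109
Σ Rᵢ = 0 + 12 + 35 + 15 + 64 + 80 = 206
N̂ = 138109 / 206 ≈ 670.4 → 670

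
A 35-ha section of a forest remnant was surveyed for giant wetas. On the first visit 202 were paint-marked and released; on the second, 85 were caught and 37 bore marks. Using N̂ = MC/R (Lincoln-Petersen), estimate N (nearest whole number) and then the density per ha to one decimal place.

N̂ = 202·85/37 = 17170/37 ≈ 464.1 → 464
Density = N̂ / area = 464 / 35 ≈ 13.26 → 13.3 per ha

density ≈ 13.3 giant wetas per ha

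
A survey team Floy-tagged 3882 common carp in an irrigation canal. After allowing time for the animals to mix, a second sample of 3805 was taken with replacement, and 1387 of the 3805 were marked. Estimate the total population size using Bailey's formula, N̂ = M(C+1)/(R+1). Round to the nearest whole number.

N ≈ 10,645

N̂ = 3882·(3805+1)/(1387+1) = 3882·3806/1388 = 14774892/1388 ≈ 10644.7 → 10645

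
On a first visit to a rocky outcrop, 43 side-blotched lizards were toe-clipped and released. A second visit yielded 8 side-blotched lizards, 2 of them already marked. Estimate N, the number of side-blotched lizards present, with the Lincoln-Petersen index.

N = (43 × 8) / 2 = 344 / 2 = 172

N = 172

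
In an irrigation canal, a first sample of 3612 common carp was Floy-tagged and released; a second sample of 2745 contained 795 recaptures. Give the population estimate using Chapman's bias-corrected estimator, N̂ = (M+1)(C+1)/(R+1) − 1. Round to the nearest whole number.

N ≈ 12,463

N̂ = (3612+1)(2745+1)/(795+1) − 1 = 3613·2746/796 − 1
= 9921298/796 − 1 ≈ 12463.9 − 1 ≈ 12462.9 → 12463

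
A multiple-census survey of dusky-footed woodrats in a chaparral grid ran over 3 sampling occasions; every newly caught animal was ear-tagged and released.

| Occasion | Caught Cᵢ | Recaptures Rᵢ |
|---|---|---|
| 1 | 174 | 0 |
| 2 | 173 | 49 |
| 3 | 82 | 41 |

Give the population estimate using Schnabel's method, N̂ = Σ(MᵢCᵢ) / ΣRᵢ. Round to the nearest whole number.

Marked at large before each occasion: Mᵢ = Σⱼ<ᵢ (Cⱼ − Rⱼ) → M1=0, M2=174, M3=298
Σ MᵢCᵢ = 0·174 + 174·173 + 298·82 = 0 + 30102 + 24436 = 54538
Σ Rᵢ = 0 + 49 + 41 = 90
N̂ = 54538 / 90 ≈ 606.0 → 606

N ≈ 606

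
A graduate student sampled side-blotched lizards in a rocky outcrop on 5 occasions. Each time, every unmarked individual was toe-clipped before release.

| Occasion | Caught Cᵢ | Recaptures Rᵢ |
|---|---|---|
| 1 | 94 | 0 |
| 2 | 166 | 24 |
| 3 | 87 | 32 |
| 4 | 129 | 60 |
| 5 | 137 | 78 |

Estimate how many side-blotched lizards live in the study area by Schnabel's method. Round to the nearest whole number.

Marked at large before each occasion: Mᵢ = Σⱼ<ᵢ (Cⱼ − Rⱼ) → M1=0, M2=94, M3=236, M4=291, M5=360
Σ MᵢCᵢ = 0·94 + 94·166 + 236·87 + 291·129 + 360·137 = 0 + 15604 + 20532 + 37539 + 49320 = 122995
Σ Rᵢ = 0 + 24 + 32 + 60 + 78 = 194
N̂ = 122995 / 194 ≈ 634.0 → 634

N ≈ 634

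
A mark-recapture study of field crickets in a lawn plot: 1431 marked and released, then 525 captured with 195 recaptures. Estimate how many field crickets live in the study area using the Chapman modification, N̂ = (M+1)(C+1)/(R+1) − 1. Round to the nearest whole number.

N ≈ 3842

N̂ = (1431+1)(525+1)/(195+1) − 1 = 1432·526/196 − 1
= 753232/196 − 1 ≈ 3843.0 − 1 ≈ 3842.0 → 3842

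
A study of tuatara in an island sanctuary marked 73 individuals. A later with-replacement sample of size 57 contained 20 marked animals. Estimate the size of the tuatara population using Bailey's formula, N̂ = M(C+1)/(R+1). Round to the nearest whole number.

N̂ = 73·(57+1)/(20+1) = 73·58/21 = 4234/21 ≈ 201.6 → 202

N ≈ 202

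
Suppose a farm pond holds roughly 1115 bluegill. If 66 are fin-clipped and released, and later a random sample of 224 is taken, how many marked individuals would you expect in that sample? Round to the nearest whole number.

expected recaptures ≈ 13

Expected recaptures E[R] = M·C / N.
E[R] = 66 × 224 / 1115 = 14784 / 1115 ≈ 13.3 → 13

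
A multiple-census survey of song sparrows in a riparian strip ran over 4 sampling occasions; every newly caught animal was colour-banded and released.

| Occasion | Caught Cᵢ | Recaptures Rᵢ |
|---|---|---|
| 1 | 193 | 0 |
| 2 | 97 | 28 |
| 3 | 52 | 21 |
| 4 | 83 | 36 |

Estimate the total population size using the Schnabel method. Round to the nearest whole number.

N ≈ 667

Marked at large before each occasion: Mᵢ = Σⱼ<ᵢ (Cⱼ − Rⱼ) → M1=0, M2=193, M3=262, M4=293
Σ MᵢCᵢ = 0·193 + 193·97 + 262·52 + 293·83 = 0 + 18721 + 13624 + 24319 = 56664
Σ Rᵢ = 0 + 28 + 21 + 36 = 85
N̂ = 56664 / 85 ≈ 666.6 → 667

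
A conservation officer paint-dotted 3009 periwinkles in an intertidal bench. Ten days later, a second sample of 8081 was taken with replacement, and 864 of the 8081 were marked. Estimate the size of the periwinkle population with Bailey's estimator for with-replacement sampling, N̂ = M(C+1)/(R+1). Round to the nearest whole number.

N ≈ 28,114

N̂ = 3009·(8081+1)/(864+1) = 3009·8082/865 = 24318738/865 ≈ 28114.1 → 28114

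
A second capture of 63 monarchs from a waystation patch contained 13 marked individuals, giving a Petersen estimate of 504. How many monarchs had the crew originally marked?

M = 104

From N = M·C/R: M = N·R / C = 504·13 / 63 = 6552 / 63 = 104.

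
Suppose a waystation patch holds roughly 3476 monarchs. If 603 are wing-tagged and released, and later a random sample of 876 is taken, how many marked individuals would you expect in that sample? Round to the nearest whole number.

expected recaptures ≈ 152

Expected recaptures E[R] = M·C / N.
E[R] = 603 × 876 / 3476 = 528228 / 3476 ≈ 152.0 → 152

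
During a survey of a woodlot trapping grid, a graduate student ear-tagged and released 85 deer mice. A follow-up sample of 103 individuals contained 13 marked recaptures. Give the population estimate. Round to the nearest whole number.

N ≈ 673

Lincoln-Petersen assumes M/N = R/C, so N = M·C / R.
N = (85 × 103) / 13 = 8755 / 13 ≈ 673.46 → 673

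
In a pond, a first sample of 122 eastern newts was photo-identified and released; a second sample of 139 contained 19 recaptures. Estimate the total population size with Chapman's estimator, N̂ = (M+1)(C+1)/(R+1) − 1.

N = 860

N̂ = (122+1)(139+1)/(19+1) − 1 = 123·140/20 − 1
= 17220/20 − 1 = 861 − 1 = 860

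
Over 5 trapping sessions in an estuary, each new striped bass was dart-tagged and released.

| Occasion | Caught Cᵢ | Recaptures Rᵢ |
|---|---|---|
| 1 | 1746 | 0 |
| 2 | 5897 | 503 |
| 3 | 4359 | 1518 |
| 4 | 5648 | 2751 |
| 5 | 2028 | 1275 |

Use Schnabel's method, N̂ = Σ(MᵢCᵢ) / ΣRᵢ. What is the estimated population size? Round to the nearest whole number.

N ≈ 20,491

Marked at large before each occasion: Mᵢ = Σⱼ<ᵢ (Cⱼ − Rⱼ) → M1=0, M2=1746, M3=7140, M4=9981, M5=12878
Σ MᵢCᵢ = 0·1746 + 1746·5897 + 7140·4359 + 9981·5648 + 12878·2028 = 0 + 10296162 + 31123260 + 56372688 + 26116584 = 123908694
Σ Rᵢ = 0 + 503 + 1518 + 2751 + 1275 = 6047
N̂ = 123908694 / 6047 ≈ 20490.9 → 20491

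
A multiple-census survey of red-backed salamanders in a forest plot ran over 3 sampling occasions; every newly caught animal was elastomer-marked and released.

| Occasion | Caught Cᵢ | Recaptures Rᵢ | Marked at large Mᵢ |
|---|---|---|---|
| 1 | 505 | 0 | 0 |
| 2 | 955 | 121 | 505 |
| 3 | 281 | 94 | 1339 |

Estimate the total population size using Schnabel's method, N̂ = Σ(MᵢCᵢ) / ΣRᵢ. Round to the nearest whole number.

N ≈ 3993

Σ MᵢCᵢ = 0·505 + 505·955 + 1339·281 = 0 + 482275 + 376259 = 858534
Σ Rᵢ = 0 + 121 + 94 = 215
N̂ = 858534 / 215 ≈ 3993.2 → 3993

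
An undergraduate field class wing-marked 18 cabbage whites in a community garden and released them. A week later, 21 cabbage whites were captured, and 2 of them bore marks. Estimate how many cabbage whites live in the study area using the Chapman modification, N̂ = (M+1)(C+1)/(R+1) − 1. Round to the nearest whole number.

N ≈ 138

N̂ = (18+1)(21+1)/(2+1) − 1 = 19·22/3 − 1
= 418/3 − 1 ≈ 139.3 − 1 ≈ 138.3 → 138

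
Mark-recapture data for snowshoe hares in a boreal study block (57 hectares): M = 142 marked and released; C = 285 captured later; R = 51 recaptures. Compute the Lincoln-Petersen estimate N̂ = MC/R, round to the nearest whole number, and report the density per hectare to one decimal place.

density ≈ 13.9 snowshoe hares per hectare

N̂ = 142·285/51 = 40470/51 ≈ 793.5 → 794
Density = N̂ / area = 794 / 57 ≈ 13.93 → 13.9 per hectare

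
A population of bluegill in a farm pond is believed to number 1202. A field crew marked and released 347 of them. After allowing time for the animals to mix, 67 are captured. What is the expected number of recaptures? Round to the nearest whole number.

Expected recaptures E[R] = M·C / N.
E[R] = 347 × 67 / 1202 = 23249 / 1202 ≈ 19.3 → 19

expected recaptures ≈ 19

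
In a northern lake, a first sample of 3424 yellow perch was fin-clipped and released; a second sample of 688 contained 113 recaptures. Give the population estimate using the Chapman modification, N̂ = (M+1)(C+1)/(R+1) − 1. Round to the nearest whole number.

N̂ = (3424+1)(688+1)/(113+1) − 1 = 3425·689/114 − 1
= 2359825/114 − 1 ≈ 20700.2 − 1 ≈ 20699.2 → 20699

N ≈ 20,699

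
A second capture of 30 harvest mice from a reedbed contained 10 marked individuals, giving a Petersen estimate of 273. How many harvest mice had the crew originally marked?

From N = M·C/R: M = N·R / C = 273·10 / 30 = 2730 / 30 = 91.

M = 91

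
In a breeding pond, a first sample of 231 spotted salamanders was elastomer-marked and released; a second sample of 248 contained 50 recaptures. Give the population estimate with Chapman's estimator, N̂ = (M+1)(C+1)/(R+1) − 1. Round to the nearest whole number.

N̂ = (231+1)(248+1)/(50+1) − 1 = 232·249/51 − 1
= 57768/51 − 1 ≈ 1132.7 − 1 ≈ 1131.7 → 1132

N ≈ 1132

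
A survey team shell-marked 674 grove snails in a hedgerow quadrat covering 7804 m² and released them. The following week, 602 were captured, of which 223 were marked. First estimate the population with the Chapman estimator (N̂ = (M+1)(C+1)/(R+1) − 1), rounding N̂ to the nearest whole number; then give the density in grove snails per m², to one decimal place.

density ≈ 0.2 grove snails per m²

N̂ = 675·603/224 − 1 = 407025/224 − 1 ≈ 1816.1 → 1816
Density = N̂ / area = 1816 / 7804 ≈ 0.23 → 0.2 per m²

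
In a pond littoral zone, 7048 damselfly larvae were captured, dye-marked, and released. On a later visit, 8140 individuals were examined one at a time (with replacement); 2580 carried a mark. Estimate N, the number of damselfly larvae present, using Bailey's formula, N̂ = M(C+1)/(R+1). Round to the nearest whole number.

N̂ = 7048·(8140+1)/(2580+1) = 7048·8141/2581 = 57377768/2581 ≈ 22230.8 → 22231

N ≈ 22,231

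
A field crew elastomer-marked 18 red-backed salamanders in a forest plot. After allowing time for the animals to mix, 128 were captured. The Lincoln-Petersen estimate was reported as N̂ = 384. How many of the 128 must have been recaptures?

R = 6

From N = M·C/R: R = M·C / N = 18·128 / 384 = 2304 / 384 = 6.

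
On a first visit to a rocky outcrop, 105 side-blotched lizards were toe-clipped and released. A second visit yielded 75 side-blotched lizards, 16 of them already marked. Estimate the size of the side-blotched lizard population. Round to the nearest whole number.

N ≈ 492

N = (105 × 75) / 16 = 7875 / 16 ≈ 492.2 → 492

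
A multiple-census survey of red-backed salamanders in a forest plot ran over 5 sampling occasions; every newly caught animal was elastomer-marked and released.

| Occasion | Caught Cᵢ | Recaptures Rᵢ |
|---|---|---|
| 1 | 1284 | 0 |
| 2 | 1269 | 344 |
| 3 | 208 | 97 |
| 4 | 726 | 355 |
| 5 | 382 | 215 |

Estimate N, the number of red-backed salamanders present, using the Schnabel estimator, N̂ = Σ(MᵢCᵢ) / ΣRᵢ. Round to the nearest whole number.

Marked at large before each occasion: Mᵢ = Σⱼ<ᵢ (Cⱼ − Rⱼ) → M1=0, M2=1284, M3=2209, M4=2320, M5=2691
Σ MᵢCᵢ = 0·1284 + 1284·1269 + 2209·208 + 2320·726 + 2691·382 = 0 + 1629396 + 459472 + 1684320 + 1027962 = 4801150
Σ Rᵢ = 0 + 344 + 97 + 355 + 215 = 1011
N̂ = 4801150 / 1011 ≈ 4748.9 → 4749

N ≈ 4749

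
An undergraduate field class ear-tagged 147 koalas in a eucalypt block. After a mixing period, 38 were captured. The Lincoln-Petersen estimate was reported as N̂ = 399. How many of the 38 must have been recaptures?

From N = M·C/R: R = M·C / N = 147·38 / 399 = 5586 / 399 = 14.

R = 14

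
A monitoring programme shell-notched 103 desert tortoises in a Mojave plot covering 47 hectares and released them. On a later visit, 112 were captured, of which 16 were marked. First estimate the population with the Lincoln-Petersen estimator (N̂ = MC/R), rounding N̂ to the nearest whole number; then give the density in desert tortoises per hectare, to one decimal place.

density ≈ 15.3 desert tortoises per hectare

N̂ = 103·112/16 = 11536/16 = 721
Density = N̂ / area = 721 / 47 ≈ 15.34 → 15.3 per hectare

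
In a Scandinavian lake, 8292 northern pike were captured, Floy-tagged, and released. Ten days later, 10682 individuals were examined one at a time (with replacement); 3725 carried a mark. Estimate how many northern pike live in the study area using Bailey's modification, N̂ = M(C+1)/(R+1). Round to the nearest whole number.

N̂ = 8292·(10682+1)/(3725+1) = 8292·10683/3726 = 88583436/3726 ≈ 23774.4 → 23774

N ≈ 23,774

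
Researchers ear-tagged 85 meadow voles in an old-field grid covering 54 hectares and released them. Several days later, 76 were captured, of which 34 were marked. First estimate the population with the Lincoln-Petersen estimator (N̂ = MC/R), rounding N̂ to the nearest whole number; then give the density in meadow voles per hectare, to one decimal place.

density ≈ 3.5 meadow voles per hectare

N̂ = 85·76/34 = 6460/34 = 190
Density = N̂ / area = 190 / 54 ≈ 3.52 → 3.5 per hectare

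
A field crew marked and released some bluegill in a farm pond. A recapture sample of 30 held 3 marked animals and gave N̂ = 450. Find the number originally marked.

M = 45

From N = M·C/R: M = N·R / C = 450·3 / 30 = 1350 / 30 = 45.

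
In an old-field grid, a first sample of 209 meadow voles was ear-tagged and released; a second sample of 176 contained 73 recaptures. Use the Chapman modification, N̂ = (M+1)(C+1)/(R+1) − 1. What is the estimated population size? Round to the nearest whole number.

N ≈ 501

N̂ = (209+1)(176+1)/(73+1) − 1 = 210·177/74 − 1
= 37170/74 − 1 ≈ 502.3 − 1 ≈ 501.3 → 501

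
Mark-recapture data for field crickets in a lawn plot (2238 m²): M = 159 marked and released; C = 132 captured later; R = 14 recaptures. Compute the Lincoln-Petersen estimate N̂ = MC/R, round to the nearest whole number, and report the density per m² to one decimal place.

N̂ = 159·132/14 = 20988/14 ≈ 1499.1 → 1499
Density = N̂ / area = 1499 / 2238 ≈ 0.67 → 0.7 per m²

density ≈ 0.7 field crickets per m²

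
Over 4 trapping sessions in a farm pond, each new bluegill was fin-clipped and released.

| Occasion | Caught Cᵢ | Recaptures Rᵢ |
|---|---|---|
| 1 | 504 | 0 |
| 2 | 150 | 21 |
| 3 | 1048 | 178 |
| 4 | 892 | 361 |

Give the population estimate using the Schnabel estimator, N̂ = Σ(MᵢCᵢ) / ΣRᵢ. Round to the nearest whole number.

Marked at large before each occasion: Mᵢ = Σⱼ<ᵢ (Cⱼ − Rⱼ) → M1=0, M2=504, M3=633, M4=1503
Σ MᵢCᵢ = 0·504 + 504·150 + 633·1048 + 1503·892 = 0 + 75600 + 663384 + 1340676 = 2079660
Σ Rᵢ = 0 + 21 + 178 + 361 = 560
N̂ = 2079660 / 560 ≈ 3713.7 → 3714

N ≈ 3714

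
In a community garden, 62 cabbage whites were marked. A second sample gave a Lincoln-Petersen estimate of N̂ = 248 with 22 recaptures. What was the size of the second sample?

From N = M·C/R: C = N·R / M = 248·22 / 62 = 5456 / 62 = 88.

C = 88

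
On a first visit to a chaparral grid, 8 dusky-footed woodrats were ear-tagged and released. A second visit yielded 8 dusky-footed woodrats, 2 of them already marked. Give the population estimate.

N = 32

Lincoln-Petersen assumes M/N = R/C, so N = M·C / R.
N = (8 × 8) / 2 = 64 / 2 = 32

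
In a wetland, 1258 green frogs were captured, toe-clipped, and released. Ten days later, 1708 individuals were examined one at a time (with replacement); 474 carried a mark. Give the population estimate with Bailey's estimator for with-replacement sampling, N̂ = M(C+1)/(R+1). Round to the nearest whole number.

N̂ = 1258·(1708+1)/(474+1) = 1258·1709/475 = 2149922/475 ≈ 4526.2 → 4526

N ≈ 4526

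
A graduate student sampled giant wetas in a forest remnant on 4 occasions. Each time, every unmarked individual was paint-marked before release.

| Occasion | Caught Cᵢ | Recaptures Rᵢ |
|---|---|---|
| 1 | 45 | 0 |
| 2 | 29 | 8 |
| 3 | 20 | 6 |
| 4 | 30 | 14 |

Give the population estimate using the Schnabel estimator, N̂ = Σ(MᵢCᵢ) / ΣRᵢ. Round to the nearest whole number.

N ≈ 179

Marked at large before each occasion: Mᵢ = Σⱼ<ᵢ (Cⱼ − Rⱼ) → M1=0, M2=45, M3=66, M4=80
Σ MᵢCᵢ = 0·45 + 45·29 + 66·20 + 80·30 = 0 + 1305 + 1320 + 2400 = 5025
Σ Rᵢ = 0 + 8 + 6 + 14 = 28
N̂ = 5025 / 28 ≈ 179.46 → 179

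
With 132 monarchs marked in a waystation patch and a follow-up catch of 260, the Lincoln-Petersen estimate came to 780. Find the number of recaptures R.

From N = M·C/R: R = M·C / N = 132·260 / 780 = 34320 / 780 = 44.

R = 44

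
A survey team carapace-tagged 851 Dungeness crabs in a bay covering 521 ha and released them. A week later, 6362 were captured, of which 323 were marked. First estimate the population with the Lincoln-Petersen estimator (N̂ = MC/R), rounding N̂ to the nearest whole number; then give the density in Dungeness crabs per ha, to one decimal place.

N̂ = 851·6362/323 = 5414062/323 ≈ 16761.8 → 16762
Density = N̂ / area = 16762 / 521 ≈ 32.17 → 32.2 per ha

density ≈ 32.2 Dungeness crabs per ha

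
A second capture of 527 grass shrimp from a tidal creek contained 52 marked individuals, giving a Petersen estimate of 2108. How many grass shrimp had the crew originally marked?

From N = M·C/R: M = N·R / C = 2108·52 / 527 = 109616 / 527 = 208.

M = 208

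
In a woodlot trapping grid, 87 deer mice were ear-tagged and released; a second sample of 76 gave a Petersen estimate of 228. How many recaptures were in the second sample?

R = 29

From N = M·C/R: R = M·C / N = 87·76 / 228 = 6612 / 228 = 29.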